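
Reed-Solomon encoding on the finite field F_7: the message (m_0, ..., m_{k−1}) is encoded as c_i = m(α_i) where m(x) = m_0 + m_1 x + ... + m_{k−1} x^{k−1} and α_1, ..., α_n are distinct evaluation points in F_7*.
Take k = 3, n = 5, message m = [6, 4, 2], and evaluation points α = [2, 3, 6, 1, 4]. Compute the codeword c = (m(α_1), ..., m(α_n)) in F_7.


c = [1, 1, 4, 5, 5]

Message polynomial: m(x) = 6 + 4·x + 2·x^2 (mod 7).
For each evaluation point α_i, compute m(α_i) mod 7:
  α_1 = 2: Horner steps 2 → 1 → 1, so m(2) = 1.
  α_2 = 3: Horner steps 2 → 3 → 1, so m(3) = 1.
  α_3 = 6: Horner steps 2 → 2 → 4, so m(6) = 4.
  α_4 = 1: Horner steps 2 → 6 → 5, so m(1) = 5.
  α_5 = 4: Horner steps 2 → 5 → 5, so m(4) = 5.
Codeword c = [1, 1, 4, 5, 5] ∈ F_7^5.


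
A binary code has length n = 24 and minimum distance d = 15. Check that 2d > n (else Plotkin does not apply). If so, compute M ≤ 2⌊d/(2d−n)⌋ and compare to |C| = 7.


Plotkin bound M ≤ 4; given |C| = 7 > bound (violated).

Check applicability: 2d = 30, n = 24.
2d − n = 6 > 0, so Plotkin applies.
Compute d/(2d−n) = 15/6 ≈ 2.5000.
⌊d/(2d−n)⌋ = 2.
Plotkin bound: M ≤ 2·2 = 4.
Given |C| = 7, check: VIOLATED.
This |C| is above the Plotkin bound, so no binary code with n = 24, d = 15 and 7 codewords exists.


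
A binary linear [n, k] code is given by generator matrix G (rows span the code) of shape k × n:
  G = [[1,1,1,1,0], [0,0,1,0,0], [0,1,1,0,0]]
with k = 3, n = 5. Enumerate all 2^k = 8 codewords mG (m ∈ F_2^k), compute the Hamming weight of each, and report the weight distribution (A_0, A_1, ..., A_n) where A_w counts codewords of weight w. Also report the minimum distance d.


Weight distribution: A_0 = 1, A_1 = 2, A_2 = 2, A_3 = 2, A_4 = 1. Minimum distance d = 1.

Enumerate all 2^3 = 8 messages m ∈ F_2^3.
For each, compute codeword c = mG in F_2^5, then tally its weight.
  m = 000 → c = 00000, weight = 0.
  m = 100 → c = 11110, weight = 4.
  m = 010 → c = 00100, weight = 1.
  m = 110 → c = 11010, weight = 3.
  m = 001 → c = 01100, weight = 2.
  m = 101 → c = 10010, weight = 2.
  m = 011 → c = 01000, weight = 1.
  m = 111 → c = 10110, weight = 3.
Tally weights:
  weight 0: 1 codewords.
  weight 1: 2 codewords.
  weight 2: 2 codewords.
  weight 3: 2 codewords.
  weight 4: 1 codewords.
Minimum distance d = smallest w > 0 with A_w > 0 = 1.
Sanity: Σ A_w = 8 = 2^3 = 8 ✓.


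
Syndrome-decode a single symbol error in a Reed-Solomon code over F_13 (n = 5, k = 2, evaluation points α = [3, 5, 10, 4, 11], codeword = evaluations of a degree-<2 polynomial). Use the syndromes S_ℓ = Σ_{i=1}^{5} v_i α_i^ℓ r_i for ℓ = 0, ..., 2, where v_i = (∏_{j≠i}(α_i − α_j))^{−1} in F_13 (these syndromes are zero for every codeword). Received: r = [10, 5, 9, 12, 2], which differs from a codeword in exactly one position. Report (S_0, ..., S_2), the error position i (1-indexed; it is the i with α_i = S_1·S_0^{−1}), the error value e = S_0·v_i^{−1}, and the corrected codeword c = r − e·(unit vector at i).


S = (7, 8, 11), error at position 1, error magnitude e = 4, c = [6, 5, 9, 12, 2].

Step 1: column multipliers v_i = (∏_{j≠i}(α_i − α_j))^{−1} mod 13.
  i = 1 (α = 3): (3−5)(3−10)(3−4)(3−11) = (−2)·(−7)·(−1)·(−8) = 112 ≡ 8, so v_1 = 8^{−1} = 5 (mod 13).
  i = 2 (α = 5): (5−3)(5−10)(5−4)(5−11) = 2·(−5)·1·(−6) = 60 ≡ 8, so v_2 = 8^{−1} = 5 (mod 13).
  i = 3 (α = 10): (10−3)(10−5)(10−4)(10−11) = 7·5·6·(−1) = −210 ≡ 11, so v_3 = 11^{−1} = 6 (mod 13).
  i = 4 (α = 4): (4−3)(4−5)(4−10)(4−11) = 1·(−1)·(−6)·(−7) = −42 ≡ 10, so v_4 = 10^{−1} = 4 (mod 13).
  i = 5 (α = 11): (11−3)(11−5)(11−10)(11−4) = 8·6·1·7 = 336 ≡ 11, so v_5 = 11^{−1} = 6 (mod 13).
  v = [5, 5, 6, 4, 6].
Step 2: syndromes of r = [10, 5, 9, 12, 2] (all sums mod 13).
  S_0 = Σ v_i r_i = 5·10 + 5·5 + 6·9 + 4·12 + 6·2 = 189 ≡ 7.
  S_1 = Σ v_i α_i r_i = 5·3·10 + 5·5·5 + 6·10·9 + 4·4·12 + 6·11·2 = 1139 ≡ 8.
  α_i^2 mod 13 = [9, 12, 9, 3, 4].
  S_2 = Σ v_i α_i^2 r_i = 5·9·10 + 5·12·5 + 6·9·9 + 4·3·12 + 6·4·2 = 1428 ≡ 11.
  S = (7, 8, 11) ≠ 0, so r is not a codeword (an error is present).
Step 3: locate the error. For a single error e at position i, S_ℓ = v_i·e·α_i^ℓ, so α_err = S_1/S_0.
  S_0^{−1} = 7^{−1} = 2 (mod 13), so α_err = 8·2 = 16 ≡ 3 = α_1. Error position i = 1.
  Consistency check: S_2/S_1 = 11·5 = 55 ≡ 3 = α_err ✓ (single-error assumption holds).
Step 4: error magnitude e = S_0/v_1 = S_0·∏_{j≠1}(α_1 − α_j) = 7·8 = 56 ≡ 4 (mod 13).
Step 5: correct position 1: c_1 = r_1 − e = 10 − 4 ≡ 6 (mod 13). Hence c = [6, 5, 9, 12, 2].
  Check: interpolating c through the α_i gives m(x) = 1 + 6·x (degree < 2) with m(α_i) = c_i for every i, so c is indeed a codeword.


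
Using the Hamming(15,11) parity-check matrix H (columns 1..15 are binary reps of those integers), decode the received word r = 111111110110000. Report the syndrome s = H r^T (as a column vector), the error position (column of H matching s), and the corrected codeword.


s = (1, 0, 0, 1)^T, error position = 9, corrected codeword c = 111111111110000

Compute s = H r^T mod 2 one row at a time:
  s_1 = 1 + 0 + 1 + 1 + 0 + 0 + 0 + 0 = 3 ≡ 1 (mod 2).
  s_2 = 1 + 1 + 1 + 1 + 0 + 0 + 0 + 0 = 4 ≡ 0 (mod 2).
  s_3 = 1 + 1 + 1 + 1 + 1 + 1 + 0 + 0 = 6 ≡ 0 (mod 2).
  s_4 = 1 + 1 + 1 + 1 + 0 + 1 + 0 + 0 = 5 ≡ 1 (mod 2).
s = (1, 0, 0, 1)^T — this equals column 9 of H (binary 1001), so error is at position 9.
Correct: flip bit 9 of r = 111111110110000 to get c = 111111111110000.


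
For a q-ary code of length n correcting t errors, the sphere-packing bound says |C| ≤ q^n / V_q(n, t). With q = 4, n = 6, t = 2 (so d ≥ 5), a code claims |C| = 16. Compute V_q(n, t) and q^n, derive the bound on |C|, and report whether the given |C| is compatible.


V_q(n, t) = 154, q^n = 4096, Hamming bound = 26, |C| = 16 ≤ bound (satisfied).

Step 1: Compute V_q(n, t) = Σ_{j=0}^2 C(n, j) (q−1)^j.
  j = 0: C(6,0)·(3)^0 = 1·1 = 1.
  j = 1: C(6,1)·(3)^1 = 6·3 = 18.
  j = 2: C(6,2)·(3)^2 = 15·9 = 135.
  V_q(n, t) = 1 + 18 + 135 = 154.
Step 2: q^n = 4^6 = 4096.
Step 3: Hamming bound ⌊q^n / V_q(n,t)⌋ = ⌊4096/154⌋ = 26.
Step 4: Compare |C| = 16 to 26: satisfied.
The claimed |C| lies below the Hamming bound.


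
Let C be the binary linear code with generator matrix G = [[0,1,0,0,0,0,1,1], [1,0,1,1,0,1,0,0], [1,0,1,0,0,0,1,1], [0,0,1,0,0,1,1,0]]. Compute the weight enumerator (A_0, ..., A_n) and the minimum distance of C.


Weight distribution: A_0 = 1, A_3 = 7, A_4 = 7, A_7 = 1. Minimum distance d = 3.

Enumerate all 2^4 = 16 messages m ∈ F_2^4.
For each, compute codeword c = mG in F_2^8, then tally its weight.
  m = 0000 → c = 00000000, weight = 0.
  m = 1000 → c = 01000011, weight = 3.
  m = 0100 → c = 10110100, weight = 4.
  m = 1100 → c = 11110111, weight = 7.
  m = 0010 → c = 10100011, weight = 4.
  m = 1010 → c = 11100000, weight = 3.
  m = 0110 → c = 00010111, weight = 4.
  m = 1110 → c = 01010100, weight = 3.
  m = 0001 → c = 00100110, weight = 3.
  m = 1001 → c = 01100101, weight = 4.
  m = 0101 → c = 10010010, weight = 3.
  m = 1101 → c = 11010001, weight = 4.
  m = 0011 → c = 10000101, weight = 3.
  m = 1011 → c = 11000110, weight = 4.
  m = 0111 → c = 00110001, weight = 3.
  m = 1111 → c = 01110010, weight = 4.
Tally weights:
  weight 0: 1 codewords.
  weight 3: 7 codewords.
  weight 4: 7 codewords.
  weight 7: 1 codewords.
Minimum distance d = smallest w > 0 with A_w > 0 = 3.
Sanity: Σ A_w = 16 = 2^4 = 16 ✓.


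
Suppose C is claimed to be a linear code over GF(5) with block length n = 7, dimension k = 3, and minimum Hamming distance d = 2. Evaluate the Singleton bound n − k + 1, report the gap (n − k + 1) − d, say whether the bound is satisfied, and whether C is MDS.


Singleton RHS = n − k + 1 = 5, slack = 3, bound satisfied, not MDS.

Singleton bound: d ≤ n − k + 1.
Here n = 7, k = 3, so n − k + 1 = 5.
Given d = 2, check d ≤ 5: YES.
Slack = (n − k + 1) − d = 3.
The code is NOT MDS (slack = 3 > 0).
Description: the claimed parameters are [7, 3, 2]_5; such a code would be non-MDS.


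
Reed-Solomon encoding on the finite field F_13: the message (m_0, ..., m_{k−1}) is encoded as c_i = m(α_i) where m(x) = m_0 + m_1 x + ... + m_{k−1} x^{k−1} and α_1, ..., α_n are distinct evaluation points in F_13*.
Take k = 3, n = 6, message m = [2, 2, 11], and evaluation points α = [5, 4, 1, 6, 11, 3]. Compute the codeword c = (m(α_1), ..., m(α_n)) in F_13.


c = [1, 4, 2, 7, 3, 3]

Message polynomial: m(x) = 2 + 2·x + 11·x^2 (mod 13).
For each evaluation point α_i, compute m(α_i) mod 13:
  α_1 = 5: Horner steps 11 → 5 → 1, so m(5) = 1.
  α_2 = 4: Horner steps 11 → 7 → 4, so m(4) = 4.
  α_3 = 1: Horner steps 11 → 0 → 2, so m(1) = 2.
  α_4 = 6: Horner steps 11 → 3 → 7, so m(6) = 7.
  α_5 = 11: Horner steps 11 → 6 → 3, so m(11) = 3.
  α_6 = 3: Horner steps 11 → 9 → 3, so m(3) = 3.
Codeword c = [1, 4, 2, 7, 3, 3] ∈ F_13^6.


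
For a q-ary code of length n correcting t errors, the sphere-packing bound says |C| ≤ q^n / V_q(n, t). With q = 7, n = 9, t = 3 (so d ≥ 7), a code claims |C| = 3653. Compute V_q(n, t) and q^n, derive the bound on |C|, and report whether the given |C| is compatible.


V_q(n, t) = 19495, q^n = 40353607, Hamming bound = 2069, |C| = 3653 > bound (violated).

Step 1: Compute V_q(n, t) = Σ_{j=0}^3 C(n, j) (q−1)^j.
  j = 0: C(9,0)·(6)^0 = 1·1 = 1.
  j = 1: C(9,1)·(6)^1 = 9·6 = 54.
  j = 2: C(9,2)·(6)^2 = 36·36 = 1296.
  j = 3: C(9,3)·(6)^3 = 84·216 = 18144.
  V_q(n, t) = 1 + 54 + 1296 + 18144 = 19495.
Step 2: q^n = 7^9 = 40353607.
Step 3: Hamming bound ⌊q^n / V_q(n,t)⌋ = ⌊40353607/19495⌋ = 2069.
Step 4: Compare |C| = 3653 to 2069: violated.
The claimed |C| lies above the Hamming bound, so no 7-ary code of length 9 with d ≥ 7 can have 3653 codewords.


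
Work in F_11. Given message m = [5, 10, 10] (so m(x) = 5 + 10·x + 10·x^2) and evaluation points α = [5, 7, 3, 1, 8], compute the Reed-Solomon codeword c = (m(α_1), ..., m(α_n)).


c = [8, 4, 4, 3, 10]

Message polynomial: m(x) = 5 + 10·x + 10·x^2 (mod 11).
For each evaluation point α_i, compute m(α_i) mod 11:
  α_1 = 5: Horner steps 10 → 5 → 8, so m(5) = 8.
  α_2 = 7: Horner steps 10 → 3 → 4, so m(7) = 4.
  α_3 = 3: Horner steps 10 → 7 → 4, so m(3) = 4.
  α_4 = 1: Horner steps 10 → 9 → 3, so m(1) = 3.
  α_5 = 8: Horner steps 10 → 2 → 10, so m(8) = 10.
Codeword c = [8, 4, 4, 3, 10] ∈ F_11^5.


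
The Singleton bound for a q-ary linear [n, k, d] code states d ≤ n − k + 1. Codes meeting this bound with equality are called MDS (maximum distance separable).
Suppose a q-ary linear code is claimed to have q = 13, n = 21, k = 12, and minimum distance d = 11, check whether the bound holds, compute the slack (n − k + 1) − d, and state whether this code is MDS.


Singleton RHS = n − k + 1 = 10, slack = -1, bound violated (no such code; not MDS).

Singleton bound: d ≤ n − k + 1.
Here n = 21, k = 12, so n − k + 1 = 10.
Given d = 11, check d ≤ 10: NO.
Slack = (n − k + 1) − d = -1.
The slack is negative: d = 11 exceeds n − k + 1 = 10 by 1, so the Singleton bound is violated and no linear [21, 12, 11]_13 code can exist. In particular it is not MDS (MDS requires d = n − k + 1 exactly).
Description: the claimed parameters are [21, 12, 11]_13; such a code would be impossible (violates the Singleton bound).


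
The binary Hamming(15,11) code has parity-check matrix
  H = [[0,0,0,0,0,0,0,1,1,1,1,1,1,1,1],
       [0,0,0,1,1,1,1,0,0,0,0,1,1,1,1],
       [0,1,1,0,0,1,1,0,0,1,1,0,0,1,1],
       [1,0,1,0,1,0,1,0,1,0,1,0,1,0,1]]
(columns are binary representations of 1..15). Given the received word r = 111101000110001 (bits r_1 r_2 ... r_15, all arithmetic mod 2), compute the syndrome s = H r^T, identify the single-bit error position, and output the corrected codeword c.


s = (1, 1, 0, 0)^T, error position = 12, corrected codeword c = 111101000111001

Compute s = H r^T mod 2 one row at a time:
  s_1 = 0 + 0 + 1 + 1 + 0 + 0 + 0 + 1 = 3 ≡ 1 (mod 2).
  s_2 = 1 + 0 + 1 + 0 + 0 + 0 + 0 + 1 = 3 ≡ 1 (mod 2).
  s_3 = 1 + 1 + 1 + 0 + 1 + 1 + 0 + 1 = 6 ≡ 0 (mod 2).
  s_4 = 1 + 1 + 0 + 0 + 0 + 1 + 0 + 1 = 4 ≡ 0 (mod 2).
s = (1, 1, 0, 0)^T — this equals column 12 of H (binary 1100), so error is at position 12.
Correct: flip bit 12 of r = 111101000110001 to get c = 111101000111001.


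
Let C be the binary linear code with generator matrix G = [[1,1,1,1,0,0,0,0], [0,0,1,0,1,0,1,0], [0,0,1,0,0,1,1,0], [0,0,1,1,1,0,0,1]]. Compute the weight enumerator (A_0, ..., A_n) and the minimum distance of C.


Weight distribution: A_0 = 1, A_2 = 1, A_3 = 3, A_4 = 5, A_5 = 4, A_6 = 1, A_7 = 1. Minimum distance d = 2.

Enumerate all 2^4 = 16 messages m ∈ F_2^4.
For each, compute codeword c = mG in F_2^8, then tally its weight.
  m = 0000 → c = 00000000, weight = 0.
  m = 1000 → c = 11110000, weight = 4.
  m = 0100 → c = 00101010, weight = 3.
  m = 1100 → c = 11011010, weight = 5.
  m = 0010 → c = 00100110, weight = 3.
  m = 1010 → c = 11010110, weight = 5.
  m = 0110 → c = 00001100, weight = 2.
  m = 1110 → c = 11111100, weight = 6.
  m = 0001 → c = 00111001, weight = 4.
  m = 1001 → c = 11001001, weight = 4.
  m = 0101 → c = 00010011, weight = 3.
  m = 1101 → c = 11100011, weight = 5.
  m = 0011 → c = 00011111, weight = 5.
  m = 1011 → c = 11101111, weight = 7.
  m = 0111 → c = 00110101, weight = 4.
  m = 1111 → c = 11000101, weight = 4.
Tally weights:
  weight 0: 1 codewords.
  weight 2: 1 codewords.
  weight 3: 3 codewords.
  weight 4: 5 codewords.
  weight 5: 4 codewords.
  weight 6: 1 codewords.
  weight 7: 1 codewords.
Minimum distance d = smallest w > 0 with A_w > 0 = 2.
Sanity: Σ A_w = 16 = 2^4 = 16 ✓.


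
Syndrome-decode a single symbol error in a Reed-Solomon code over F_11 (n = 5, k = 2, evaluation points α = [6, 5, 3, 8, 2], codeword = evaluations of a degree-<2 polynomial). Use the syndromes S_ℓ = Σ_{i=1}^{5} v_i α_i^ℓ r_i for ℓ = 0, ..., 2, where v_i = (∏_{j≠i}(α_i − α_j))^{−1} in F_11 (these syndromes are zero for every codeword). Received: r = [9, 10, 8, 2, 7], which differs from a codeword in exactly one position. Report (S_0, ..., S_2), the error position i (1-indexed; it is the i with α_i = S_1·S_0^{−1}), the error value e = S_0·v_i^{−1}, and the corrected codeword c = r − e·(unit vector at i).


S = (1, 6, 3), error at position 1, error magnitude e = 9, c = [0, 10, 8, 2, 7].

Step 1: column multipliers v_i = (∏_{j≠i}(α_i − α_j))^{−1} mod 11.
  i = 1 (α = 6): (6−5)(6−3)(6−8)(6−2) = 1·3·(−2)·4 = −24 ≡ 9, so v_1 = 9^{−1} = 5 (mod 11).
  i = 2 (α = 5): (5−6)(5−3)(5−8)(5−2) = (−1)·2·(−3)·3 = 18 ≡ 7, so v_2 = 7^{−1} = 8 (mod 11).
  i = 3 (α = 3): (3−6)(3−5)(3−8)(3−2) = (−3)·(−2)·(−5)·1 = −30 ≡ 3, so v_3 = 3^{−1} = 4 (mod 11).
  i = 4 (α = 8): (8−6)(8−5)(8−3)(8−2) = 2·3·5·6 = 180 ≡ 4, so v_4 = 4^{−1} = 3 (mod 11).
  i = 5 (α = 2): (2−6)(2−5)(2−3)(2−8) = (−4)·(−3)·(−1)·(−6) = 72 ≡ 6, so v_5 = 6^{−1} = 2 (mod 11).
  v = [5, 8, 4, 3, 2].
Step 2: syndromes of r = [9, 10, 8, 2, 7] (all sums mod 11).
  S_0 = Σ v_i r_i = 5·9 + 8·10 + 4·8 + 3·2 + 2·7 = 177 ≡ 1.
  S_1 = Σ v_i α_i r_i = 5·6·9 + 8·5·10 + 4·3·8 + 3·8·2 + 2·2·7 = 842 ≡ 6.
  α_i^2 mod 11 = [3, 3, 9, 9, 4].
  S_2 = Σ v_i α_i^2 r_i = 5·3·9 + 8·3·10 + 4·9·8 + 3·9·2 + 2·4·7 = 773 ≡ 3.
  S = (1, 6, 3) ≠ 0, so r is not a codeword (an error is present).
Step 3: locate the error. For a single error e at position i, S_ℓ = v_i·e·α_i^ℓ, so α_err = S_1/S_0.
  S_0^{−1} = 1^{−1} = 1 (mod 11), so α_err = 6·1 = 6 ≡ 6 = α_1. Error position i = 1.
  Consistency check: S_2/S_1 = 3·2 = 6 ≡ 6 = α_err ✓ (single-error assumption holds).
Step 4: error magnitude e = S_0/v_1 = S_0·∏_{j≠1}(α_1 − α_j) = 1·9 = 9 ≡ 9 (mod 11).
Step 5: correct position 1: c_1 = r_1 − e = 9 − 9 ≡ 0 (mod 11). Hence c = [0, 10, 8, 2, 7].
  Check: interpolating c through the α_i gives m(x) = 5 + 1·x (degree < 2) with m(α_i) = c_i for every i, so c is indeed a codeword.


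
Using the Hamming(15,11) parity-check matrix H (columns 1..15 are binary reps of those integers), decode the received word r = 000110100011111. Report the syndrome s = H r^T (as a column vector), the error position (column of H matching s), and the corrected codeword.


s = (1, 1, 0, 1)^T, error position = 13, corrected codeword c = 000110100011011

Compute s = H r^T mod 2 one row at a time:
  s_1 = 0 + 0 + 0 + 1 + 1 + 1 + 1 + 1 = 5 ≡ 1 (mod 2).
  s_2 = 1 + 1 + 0 + 1 + 1 + 1 + 1 + 1 = 7 ≡ 1 (mod 2).
  s_3 = 0 + 0 + 0 + 1 + 0 + 1 + 1 + 1 = 4 ≡ 0 (mod 2).
  s_4 = 0 + 0 + 1 + 1 + 0 + 1 + 1 + 1 = 5 ≡ 1 (mod 2).
s = (1, 1, 0, 1)^T — this equals column 13 of H (binary 1101), so error is at position 13.
Correct: flip bit 13 of r = 000110100011111 to get c = 000110100011011.


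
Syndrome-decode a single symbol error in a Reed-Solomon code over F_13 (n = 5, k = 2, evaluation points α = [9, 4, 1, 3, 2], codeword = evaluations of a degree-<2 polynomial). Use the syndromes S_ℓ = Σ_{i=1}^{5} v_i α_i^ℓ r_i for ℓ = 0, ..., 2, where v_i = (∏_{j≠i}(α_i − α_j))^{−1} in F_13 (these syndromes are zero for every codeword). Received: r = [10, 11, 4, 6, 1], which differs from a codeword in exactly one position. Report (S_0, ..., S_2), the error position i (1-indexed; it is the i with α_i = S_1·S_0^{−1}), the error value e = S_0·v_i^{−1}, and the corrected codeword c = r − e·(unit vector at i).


S = (11, 11, 11), error at position 3, error magnitude e = 8, c = [10, 11, 9, 6, 1].

Step 1: column multipliers v_i = (∏_{j≠i}(α_i − α_j))^{−1} mod 13.
  i = 1 (α = 9): (9−4)(9−1)(9−3)(9−2) = 5·8·6·7 = 1680 ≡ 3, so v_1 = 3^{−1} = 9 (mod 13).
  i = 2 (α = 4): (4−9)(4−1)(4−3)(4−2) = (−5)·3·1·2 = −30 ≡ 9, so v_2 = 9^{−1} = 3 (mod 13).
  i = 3 (α = 1): (1−9)(1−4)(1−3)(1−2) = (−8)·(−3)·(−2)·(−1) = 48 ≡ 9, so v_3 = 9^{−1} = 3 (mod 13).
  i = 4 (α = 3): (3−9)(3−4)(3−1)(3−2) = (−6)·(−1)·2·1 = 12 ≡ 12, so v_4 = 12^{−1} = 12 (mod 13).
  i = 5 (α = 2): (2−9)(2−4)(2−1)(2−3) = (−7)·(−2)·1·(−1) = −14 ≡ 12, so v_5 = 12^{−1} = 12 (mod 13).
  v = [9, 3, 3, 12, 12].
Step 2: syndromes of r = [10, 11, 4, 6, 1] (all sums mod 13).
  S_0 = Σ v_i r_i = 9·10 + 3·11 + 3·4 + 12·6 + 12·1 = 219 ≡ 11.
  S_1 = Σ v_i α_i r_i = 9·9·10 + 3·4·11 + 3·1·4 + 12·3·6 + 12·2·1 = 1194 ≡ 11.
  α_i^2 mod 13 = [3, 3, 1, 9, 4].
  S_2 = Σ v_i α_i^2 r_i = 9·3·10 + 3·3·11 + 3·1·4 + 12·9·6 + 12·4·1 = 1077 ≡ 11.
  S = (11, 11, 11) ≠ 0, so r is not a codeword (an error is present).
Step 3: locate the error. For a single error e at position i, S_ℓ = v_i·e·α_i^ℓ, so α_err = S_1/S_0.
  S_0^{−1} = 11^{−1} = 6 (mod 13), so α_err = 11·6 = 66 ≡ 1 = α_3. Error position i = 3.
  Consistency check: S_2/S_1 = 11·6 = 66 ≡ 1 = α_err ✓ (single-error assumption holds).
Step 4: error magnitude e = S_0/v_3 = S_0·∏_{j≠3}(α_3 − α_j) = 11·9 = 99 ≡ 8 (mod 13).
Step 5: correct position 3: c_3 = r_3 − e = 4 − 8 ≡ 9 (mod 13). Hence c = [10, 11, 9, 6, 1].
  Check: interpolating c through the α_i gives m(x) = 4 + 5·x (degree < 2) with m(α_i) = c_i for every i, so c is indeed a codeword.


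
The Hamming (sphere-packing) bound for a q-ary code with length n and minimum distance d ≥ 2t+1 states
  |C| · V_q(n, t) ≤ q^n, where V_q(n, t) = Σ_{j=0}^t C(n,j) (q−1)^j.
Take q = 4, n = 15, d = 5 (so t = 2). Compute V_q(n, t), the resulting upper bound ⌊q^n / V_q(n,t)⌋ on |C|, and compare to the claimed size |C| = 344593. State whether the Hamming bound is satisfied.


V_q(n, t) = 991, q^n = 1073741824, Hamming bound = 1083493, |C| = 344593 ≤ bound (satisfied).

Step 1: Compute V_q(n, t) = Σ_{j=0}^2 C(n, j) (q−1)^j.
  j = 0: C(15,0)·(3)^0 = 1·1 = 1.
  j = 1: C(15,1)·(3)^1 = 15·3 = 45.
  j = 2: C(15,2)·(3)^2 = 105·9 = 945.
  V_q(n, t) = 1 + 45 + 945 = 991.
Step 2: q^n = 4^15 = 1073741824.
Step 3: Hamming bound ⌊q^n / V_q(n,t)⌋ = ⌊1073741824/991⌋ = 1083493.
Step 4: Compare |C| = 344593 to 1083493: satisfied.
The claimed |C| lies below the Hamming bound.


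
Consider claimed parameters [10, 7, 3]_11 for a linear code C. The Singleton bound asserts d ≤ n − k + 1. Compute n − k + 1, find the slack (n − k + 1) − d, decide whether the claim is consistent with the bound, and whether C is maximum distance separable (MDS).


Singleton RHS = n − k + 1 = 4, slack = 1, bound satisfied, not MDS.

Singleton bound: d ≤ n − k + 1.
Here n = 10, k = 7, so n − k + 1 = 4.
Given d = 3, check d ≤ 4: YES.
Slack = (n − k + 1) − d = 1.
The code is NOT MDS (slack = 1 > 0).
Description: the claimed parameters are [10, 7, 3]_11; such a code would be non-MDS.


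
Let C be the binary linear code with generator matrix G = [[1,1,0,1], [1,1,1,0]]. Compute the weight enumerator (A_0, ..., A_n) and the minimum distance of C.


Weight distribution: A_0 = 1, A_2 = 1, A_3 = 2. Minimum distance d = 2.

Enumerate all 2^2 = 4 messages m ∈ F_2^2.
For each, compute codeword c = mG in F_2^4, then tally its weight.
  m = 00 → c = 0000, weight = 0.
  m = 10 → c = 1101, weight = 3.
  m = 01 → c = 1110, weight = 3.
  m = 11 → c = 0011, weight = 2.
Tally weights:
  weight 0: 1 codewords.
  weight 2: 1 codewords.
  weight 3: 2 codewords.
Minimum distance d = smallest w > 0 with A_w > 0 = 2.
Sanity: Σ A_w = 4 = 2^2 = 4 ✓.


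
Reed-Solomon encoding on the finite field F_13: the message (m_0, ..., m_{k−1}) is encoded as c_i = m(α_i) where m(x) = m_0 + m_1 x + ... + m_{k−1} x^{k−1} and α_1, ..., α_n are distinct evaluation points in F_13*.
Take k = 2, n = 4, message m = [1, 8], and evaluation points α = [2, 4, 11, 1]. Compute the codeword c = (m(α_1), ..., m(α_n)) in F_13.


c = [4, 7, 11, 9]

Message polynomial: m(x) = 1 + 8·x (mod 13).
For each evaluation point α_i, compute m(α_i) mod 13:
  α_1 = 2: Horner steps 8 → 4, so m(2) = 4.
  α_2 = 4: Horner steps 8 → 7, so m(4) = 7.
  α_3 = 11: Horner steps 8 → 11, so m(11) = 11.
  α_4 = 1: Horner steps 8 → 9, so m(1) = 9.
Codeword c = [4, 7, 11, 9] ∈ F_13^4.


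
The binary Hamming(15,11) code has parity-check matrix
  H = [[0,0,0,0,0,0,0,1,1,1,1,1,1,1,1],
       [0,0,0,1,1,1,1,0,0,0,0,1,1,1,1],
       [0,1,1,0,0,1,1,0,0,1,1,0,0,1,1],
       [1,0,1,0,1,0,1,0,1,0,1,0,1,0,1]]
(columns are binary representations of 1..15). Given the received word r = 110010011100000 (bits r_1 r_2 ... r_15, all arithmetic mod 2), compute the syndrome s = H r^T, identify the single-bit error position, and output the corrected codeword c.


s = (1, 1, 0, 1)^T, error position = 13, corrected codeword c = 110010011100100

Compute s = H r^T mod 2 one row at a time:
  s_1 = 1 + 1 + 1 + 0 + 0 + 0 + 0 + 0 = 3 ≡ 1 (mod 2).
  s_2 = 0 + 1 + 0 + 0 + 0 + 0 + 0 + 0 = 1 ≡ 1 (mod 2).
  s_3 = 1 + 0 + 0 + 0 + 1 + 0 + 0 + 0 = 2 ≡ 0 (mod 2).
  s_4 = 1 + 0 + 1 + 0 + 1 + 0 + 0 + 0 = 3 ≡ 1 (mod 2).
s = (1, 1, 0, 1)^T — this equals column 13 of H (binary 1101), so error is at position 13.
Correct: flip bit 13 of r = 110010011100000 to get c = 110010011100100.


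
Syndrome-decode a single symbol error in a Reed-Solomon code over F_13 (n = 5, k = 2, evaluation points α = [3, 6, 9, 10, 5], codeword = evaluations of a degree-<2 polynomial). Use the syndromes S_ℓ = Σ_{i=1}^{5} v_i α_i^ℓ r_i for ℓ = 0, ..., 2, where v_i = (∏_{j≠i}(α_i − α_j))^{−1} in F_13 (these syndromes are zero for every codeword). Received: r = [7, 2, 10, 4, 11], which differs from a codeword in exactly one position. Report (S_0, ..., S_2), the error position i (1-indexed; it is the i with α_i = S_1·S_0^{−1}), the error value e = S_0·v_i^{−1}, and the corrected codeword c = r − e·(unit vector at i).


S = (10, 11, 3), error at position 5, error magnitude e = 3, c = [7, 2, 10, 4, 8].

Step 1: column multipliers v_i = (∏_{j≠i}(α_i − α_j))^{−1} mod 13.
  i = 1 (α = 3): (3−6)(3−9)(3−10)(3−5) = (−3)·(−6)·(−7)·(−2) = 252 ≡ 5, so v_1 = 5^{−1} = 8 (mod 13).
  i = 2 (α = 6): (6−3)(6−9)(6−10)(6−5) = 3·(−3)·(−4)·1 = 36 ≡ 10, so v_2 = 10^{−1} = 4 (mod 13).
  i = 3 (α = 9): (9−3)(9−6)(9−10)(9−5) = 6·3·(−1)·4 = −72 ≡ 6, so v_3 = 6^{−1} = 11 (mod 13).
  i = 4 (α = 10): (10−3)(10−6)(10−9)(10−5) = 7·4·1·5 = 140 ≡ 10, so v_4 = 10^{−1} = 4 (mod 13).
  i = 5 (α = 5): (5−3)(5−6)(5−9)(5−10) = 2·(−1)·(−4)·(−5) = −40 ≡ 12, so v_5 = 12^{−1} = 12 (mod 13).
  v = [8, 4, 11, 4, 12].
Step 2: syndromes of r = [7, 2, 10, 4, 11] (all sums mod 13).
  S_0 = Σ v_i r_i = 8·7 + 4·2 + 11·10 + 4·4 + 12·11 = 322 ≡ 10.
  S_1 = Σ v_i α_i r_i = 8·3·7 + 4·6·2 + 11·9·10 + 4·10·4 + 12·5·11 = 2026 ≡ 11.
  α_i^2 mod 13 = [9, 10, 3, 9, 12].
  S_2 = Σ v_i α_i^2 r_i = 8·9·7 + 4·10·2 + 11·3·10 + 4·9·4 + 12·12·11 = 2642 ≡ 3.
  S = (10, 11, 3) ≠ 0, so r is not a codeword (an error is present).
Step 3: locate the error. For a single error e at position i, S_ℓ = v_i·e·α_i^ℓ, so α_err = S_1/S_0.
  S_0^{−1} = 10^{−1} = 4 (mod 13), so α_err = 11·4 = 44 ≡ 5 = α_5. Error position i = 5.
  Consistency check: S_2/S_1 = 3·6 = 18 ≡ 5 = α_err ✓ (single-error assumption holds).
Step 4: error magnitude e = S_0/v_5 = S_0·∏_{j≠5}(α_5 − α_j) = 10·12 = 120 ≡ 3 (mod 13).
Step 5: correct position 5: c_5 = r_5 − e = 11 − 3 ≡ 8 (mod 13). Hence c = [7, 2, 10, 4, 8].
  Check: interpolating c through the α_i gives m(x) = 12 + 7·x (degree < 2) with m(α_i) = c_i for every i, so c is indeed a codeword.


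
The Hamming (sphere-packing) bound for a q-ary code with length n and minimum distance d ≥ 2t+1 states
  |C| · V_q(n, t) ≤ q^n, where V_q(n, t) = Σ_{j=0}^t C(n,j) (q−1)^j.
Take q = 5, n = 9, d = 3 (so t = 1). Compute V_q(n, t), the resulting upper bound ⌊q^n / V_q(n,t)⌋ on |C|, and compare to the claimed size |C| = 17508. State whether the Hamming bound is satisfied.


V_q(n, t) = 37, q^n = 1953125, Hamming bound = 52787, |C| = 17508 ≤ bound (satisfied).

Step 1: Compute V_q(n, t) = Σ_{j=0}^1 C(n, j) (q−1)^j.
  j = 0: C(9,0)·(4)^0 = 1·1 = 1.
  j = 1: C(9,1)·(4)^1 = 9·4 = 36.
  V_q(n, t) = 1 + 36 = 37.
Step 2: q^n = 5^9 = 1953125.
Step 3: Hamming bound ⌊q^n / V_q(n,t)⌋ = ⌊1953125/37⌋ = 52787.
Step 4: Compare |C| = 17508 to 52787: satisfied.
The claimed |C| lies below the Hamming bound.


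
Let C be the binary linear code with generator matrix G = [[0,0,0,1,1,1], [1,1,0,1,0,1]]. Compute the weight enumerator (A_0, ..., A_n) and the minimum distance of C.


Weight distribution: A_0 = 1, A_3 = 2, A_4 = 1. Minimum distance d = 3.

Enumerate all 2^2 = 4 messages m ∈ F_2^2.
For each, compute codeword c = mG in F_2^6, then tally its weight.
  m = 00 → c = 000000, weight = 0.
  m = 10 → c = 000111, weight = 3.
  m = 01 → c = 110101, weight = 4.
  m = 11 → c = 110010, weight = 3.
Tally weights:
  weight 0: 1 codewords.
  weight 3: 2 codewords.
  weight 4: 1 codewords.
Minimum distance d = smallest w > 0 with A_w > 0 = 3.
Sanity: Σ A_w = 4 = 2^2 = 4 ✓.


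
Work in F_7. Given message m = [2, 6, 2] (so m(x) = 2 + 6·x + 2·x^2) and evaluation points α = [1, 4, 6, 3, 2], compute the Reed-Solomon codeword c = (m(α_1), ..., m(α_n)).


c = [3, 2, 5, 3, 1]

Message polynomial: m(x) = 2 + 6·x + 2·x^2 (mod 7).
For each evaluation point α_i, compute m(α_i) mod 7:
  α_1 = 1: Horner steps 2 → 1 → 3, so m(1) = 3.
  α_2 = 4: Horner steps 2 → 0 → 2, so m(4) = 2.
  α_3 = 6: Horner steps 2 → 4 → 5, so m(6) = 5.
  α_4 = 3: Horner steps 2 → 5 → 3, so m(3) = 3.
  α_5 = 2: Horner steps 2 → 3 → 1, so m(2) = 1.
Codeword c = [3, 2, 5, 3, 1] ∈ F_7^5.


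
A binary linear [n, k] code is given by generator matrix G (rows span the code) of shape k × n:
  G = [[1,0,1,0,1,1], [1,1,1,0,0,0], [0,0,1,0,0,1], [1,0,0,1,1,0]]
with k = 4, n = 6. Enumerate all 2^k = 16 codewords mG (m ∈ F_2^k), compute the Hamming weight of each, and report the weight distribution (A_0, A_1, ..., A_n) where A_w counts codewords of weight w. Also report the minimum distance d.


Weight distribution: A_0 = 1, A_1 = 1, A_2 = 2, A_3 = 6, A_4 = 5, A_5 = 1. Minimum distance d = 1.

Enumerate all 2^4 = 16 messages m ∈ F_2^4.
For each, compute codeword c = mG in F_2^6, then tally its weight.
  m = 0000 → c = 000000, weight = 0.
  m = 1000 → c = 101011, weight = 4.
  m = 0100 → c = 111000, weight = 3.
  m = 1100 → c = 010011, weight = 3.
  m = 0010 → c = 001001, weight = 2.
  m = 1010 → c = 100010, weight = 2.
  m = 0110 → c = 110001, weight = 3.
  m = 1110 → c = 011010, weight = 3.
  m = 0001 → c = 100110, weight = 3.
  m = 1001 → c = 001101, weight = 3.
  m = 0101 → c = 011110, weight = 4.
  m = 1101 → c = 110101, weight = 4.
  m = 0011 → c = 101111, weight = 5.
  m = 1011 → c = 000100, weight = 1.
  m = 0111 → c = 010111, weight = 4.
  m = 1111 → c = 111100, weight = 4.
Tally weights:
  weight 0: 1 codewords.
  weight 1: 1 codewords.
  weight 2: 2 codewords.
  weight 3: 6 codewords.
  weight 4: 5 codewords.
  weight 5: 1 codewords.
Minimum distance d = smallest w > 0 with A_w > 0 = 1.
Sanity: Σ A_w = 16 = 2^4 = 16 ✓.


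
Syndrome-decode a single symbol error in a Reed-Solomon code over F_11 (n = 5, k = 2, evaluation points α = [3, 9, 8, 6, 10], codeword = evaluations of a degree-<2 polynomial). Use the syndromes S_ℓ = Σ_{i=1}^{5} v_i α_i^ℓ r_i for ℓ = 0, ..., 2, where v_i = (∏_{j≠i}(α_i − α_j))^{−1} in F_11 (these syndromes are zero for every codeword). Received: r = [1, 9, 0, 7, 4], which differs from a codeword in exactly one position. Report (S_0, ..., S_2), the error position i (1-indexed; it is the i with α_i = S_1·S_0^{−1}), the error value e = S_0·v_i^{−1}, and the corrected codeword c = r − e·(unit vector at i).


S = (10, 2, 7), error at position 2, error magnitude e = 7, c = [1, 2, 0, 7, 4].

Step 1: column multipliers v_i = (∏_{j≠i}(α_i − α_j))^{−1} mod 11.
  i = 1 (α = 3): (3−9)(3−8)(3−6)(3−10) = (−6)·(−5)·(−3)·(−7) = 630 ≡ 3, so v_1 = 3^{−1} = 4 (mod 11).
  i = 2 (α = 9): (9−3)(9−8)(9−6)(9−10) = 6·1·3·(−1) = −18 ≡ 4, so v_2 = 4^{−1} = 3 (mod 11).
  i = 3 (α = 8): (8−3)(8−9)(8−6)(8−10) = 5·(−1)·2·(−2) = 20 ≡ 9, so v_3 = 9^{−1} = 5 (mod 11).
  i = 4 (α = 6): (6−3)(6−9)(6−8)(6−10) = 3·(−3)·(−2)·(−4) = −72 ≡ 5, so v_4 = 5^{−1} = 9 (mod 11).
  i = 5 (α = 10): (10−3)(10−9)(10−8)(10−6) = 7·1·2·4 = 56 ≡ 1, so v_5 = 1^{−1} = 1 (mod 11).
  v = [4, 3, 5, 9, 1].
Step 2: syndromes of r = [1, 9, 0, 7, 4] (all sums mod 11).
  S_0 = Σ v_i r_i = 4·1 + 3·9 + 5·0 + 9·7 + 1·4 = 98 ≡ 10.
  S_1 = Σ v_i α_i r_i = 4·3·1 + 3·9·9 + 5·8·0 + 9·6·7 + 1·10·4 = 673 ≡ 2.
  α_i^2 mod 11 = [9, 4, 9, 3, 1].
  S_2 = Σ v_i α_i^2 r_i = 4·9·1 + 3·4·9 + 5·9·0 + 9·3·7 + 1·1·4 = 337 ≡ 7.
  S = (10, 2, 7) ≠ 0, so r is not a codeword (an error is present).
Step 3: locate the error. For a single error e at position i, S_ℓ = v_i·e·α_i^ℓ, so α_err = S_1/S_0.
  S_0^{−1} = 10^{−1} = 10 (mod 11), so α_err = 2·10 = 20 ≡ 9 = α_2. Error position i = 2.
  Consistency check: S_2/S_1 = 7·6 = 42 ≡ 9 = α_err ✓ (single-error assumption holds).
Step 4: error magnitude e = S_0/v_2 = S_0·∏_{j≠2}(α_2 − α_j) = 10·4 = 40 ≡ 7 (mod 11).
Step 5: correct position 2: c_2 = r_2 − e = 9 − 7 ≡ 2 (mod 11). Hence c = [1, 2, 0, 7, 4].
  Check: interpolating c through the α_i gives m(x) = 6 + 2·x (degree < 2) with m(α_i) = c_i for every i, so c is indeed a codeword.


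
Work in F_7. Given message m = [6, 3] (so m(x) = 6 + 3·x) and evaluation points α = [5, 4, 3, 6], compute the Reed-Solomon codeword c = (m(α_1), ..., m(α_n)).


c = [0, 4, 1, 3]

Message polynomial: m(x) = 6 + 3·x (mod 7).
For each evaluation point α_i, compute m(α_i) mod 7:
  α_1 = 5: Horner steps 3 → 0, so m(5) = 0.
  α_2 = 4: Horner steps 3 → 4, so m(4) = 4.
  α_3 = 3: Horner steps 3 → 1, so m(3) = 1.
  α_4 = 6: Horner steps 3 → 3, so m(6) = 3.
Codeword c = [0, 4, 1, 3] ∈ F_7^4.


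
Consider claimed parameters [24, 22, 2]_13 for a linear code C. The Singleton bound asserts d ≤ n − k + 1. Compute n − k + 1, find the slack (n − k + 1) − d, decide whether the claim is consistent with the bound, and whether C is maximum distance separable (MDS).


Singleton RHS = n − k + 1 = 3, slack = 1, bound satisfied, not MDS.

Singleton bound: d ≤ n − k + 1.
Here n = 24, k = 22, so n − k + 1 = 3.
Given d = 2, check d ≤ 3: YES.
Slack = (n − k + 1) − d = 1.
The code is NOT MDS (slack = 1 > 0).
Description: the claimed parameters are [24, 22, 2]_13; such a code would be non-MDS.


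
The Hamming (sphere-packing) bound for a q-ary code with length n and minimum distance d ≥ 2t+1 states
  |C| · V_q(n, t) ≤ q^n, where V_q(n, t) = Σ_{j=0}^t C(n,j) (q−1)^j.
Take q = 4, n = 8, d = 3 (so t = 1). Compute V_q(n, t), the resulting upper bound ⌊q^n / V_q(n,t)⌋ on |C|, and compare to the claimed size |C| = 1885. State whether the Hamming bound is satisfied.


V_q(n, t) = 25, q^n = 65536, Hamming bound = 2621, |C| = 1885 ≤ bound (satisfied).

Step 1: Compute V_q(n, t) = Σ_{j=0}^1 C(n, j) (q−1)^j.
  j = 0: C(8,0)·(3)^0 = 1·1 = 1.
  j = 1: C(8,1)·(3)^1 = 8·3 = 24.
  V_q(n, t) = 1 + 24 = 25.
Step 2: q^n = 4^8 = 65536.
Step 3: Hamming bound ⌊q^n / V_q(n,t)⌋ = ⌊65536/25⌋ = 2621.
Step 4: Compare |C| = 1885 to 2621: satisfied.
The claimed |C| lies below the Hamming bound.


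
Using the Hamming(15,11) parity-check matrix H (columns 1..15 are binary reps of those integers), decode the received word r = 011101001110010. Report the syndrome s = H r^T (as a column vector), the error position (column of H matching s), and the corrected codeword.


s = (0, 1, 0, 1)^T, error position = 5, corrected codeword c = 011111001110010

Compute s = H r^T mod 2 one row at a time:
  s_1 = 0 + 1 + 1 + 1 + 0 + 0 + 1 + 0 = 4 ≡ 0 (mod 2).
  s_2 = 1 + 0 + 1 + 0 + 0 + 0 + 1 + 0 = 3 ≡ 1 (mod 2).
  s_3 = 1 + 1 + 1 + 0 + 1 + 1 + 1 + 0 = 6 ≡ 0 (mod 2).
  s_4 = 0 + 1 + 0 + 0 + 1 + 1 + 0 + 0 = 3 ≡ 1 (mod 2).
s = (0, 1, 0, 1)^T — this equals column 5 of H (binary 0101), so error is at position 5.
Correct: flip bit 5 of r = 011101001110010 to get c = 011111001110010.


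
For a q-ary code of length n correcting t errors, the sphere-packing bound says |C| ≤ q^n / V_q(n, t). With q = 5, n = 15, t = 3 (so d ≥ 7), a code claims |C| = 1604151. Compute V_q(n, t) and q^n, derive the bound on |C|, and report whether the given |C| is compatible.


V_q(n, t) = 30861, q^n = 30517578125, Hamming bound = 988871, |C| = 1604151 > bound (violated).

Step 1: Compute V_q(n, t) = Σ_{j=0}^3 C(n, j) (q−1)^j.
  j = 0: C(15,0)·(4)^0 = 1·1 = 1.
  j = 1: C(15,1)·(4)^1 = 15·4 = 60.
  j = 2: C(15,2)·(4)^2 = 105·16 = 1680.
  j = 3: C(15,3)·(4)^3 = 455·64 = 29120.
  V_q(n, t) = 1 + 60 + 1680 + 29120 = 30861.
Step 2: q^n = 5^15 = 30517578125.
Step 3: Hamming bound ⌊q^n / V_q(n,t)⌋ = ⌊30517578125/30861⌋ = 988871.
Step 4: Compare |C| = 1604151 to 988871: violated.
The claimed |C| lies above the Hamming bound, so no 5-ary code of length 15 with d ≥ 7 can have 1604151 codewords.


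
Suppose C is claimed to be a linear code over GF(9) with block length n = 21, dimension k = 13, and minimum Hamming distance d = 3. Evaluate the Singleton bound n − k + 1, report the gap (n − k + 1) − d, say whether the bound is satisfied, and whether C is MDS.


Singleton RHS = n − k + 1 = 9, slack = 6, bound satisfied, not MDS.

Singleton bound: d ≤ n − k + 1.
Here n = 21, k = 13, so n − k + 1 = 9.
Given d = 3, check d ≤ 9: YES.
Slack = (n − k + 1) − d = 6.
The code is NOT MDS (slack = 6 > 0).
Description: the claimed parameters are [21, 13, 3]_9; such a code would be non-MDS.


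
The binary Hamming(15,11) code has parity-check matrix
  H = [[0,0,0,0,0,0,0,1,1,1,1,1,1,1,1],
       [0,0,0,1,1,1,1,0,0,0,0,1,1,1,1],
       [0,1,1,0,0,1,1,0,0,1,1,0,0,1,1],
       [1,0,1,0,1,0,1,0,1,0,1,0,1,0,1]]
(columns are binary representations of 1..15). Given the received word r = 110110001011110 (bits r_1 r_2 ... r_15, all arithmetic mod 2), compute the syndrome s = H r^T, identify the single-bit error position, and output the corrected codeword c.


s = (1, 1, 1, 1)^T, error position = 15, corrected codeword c = 110110001011111

Compute s = H r^T mod 2 one row at a time:
  s_1 = 0 + 1 + 0 + 1 + 1 + 1 + 1 + 0 = 5 ≡ 1 (mod 2).
  s_2 = 1 + 1 + 0 + 0 + 1 + 1 + 1 + 0 = 5 ≡ 1 (mod 2).
  s_3 = 1 + 0 + 0 + 0 + 0 + 1 + 1 + 0 = 3 ≡ 1 (mod 2).
  s_4 = 1 + 0 + 1 + 0 + 1 + 1 + 1 + 0 = 5 ≡ 1 (mod 2).
s = (1, 1, 1, 1)^T — this equals column 15 of H (binary 1111), so error is at position 15.
Correct: flip bit 15 of r = 110110001011110 to get c = 110110001011111.


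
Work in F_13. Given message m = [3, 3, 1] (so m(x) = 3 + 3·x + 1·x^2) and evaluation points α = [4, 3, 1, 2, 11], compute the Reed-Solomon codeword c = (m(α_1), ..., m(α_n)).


c = [5, 8, 7, 0, 1]

Message polynomial: m(x) = 3 + 3·x + 1·x^2 (mod 13).
For each evaluation point α_i, compute m(α_i) mod 13:
  α_1 = 4: Horner steps 1 → 7 → 5, so m(4) = 5.
  α_2 = 3: Horner steps 1 → 6 → 8, so m(3) = 8.
  α_3 = 1: Horner steps 1 → 4 → 7, so m(1) = 7.
  α_4 = 2: Horner steps 1 → 5 → 0, so m(2) = 0.
  α_5 = 11: Horner steps 1 → 1 → 1, so m(11) = 1.
Codeword c = [5, 8, 7, 0, 1] ∈ F_13^5.


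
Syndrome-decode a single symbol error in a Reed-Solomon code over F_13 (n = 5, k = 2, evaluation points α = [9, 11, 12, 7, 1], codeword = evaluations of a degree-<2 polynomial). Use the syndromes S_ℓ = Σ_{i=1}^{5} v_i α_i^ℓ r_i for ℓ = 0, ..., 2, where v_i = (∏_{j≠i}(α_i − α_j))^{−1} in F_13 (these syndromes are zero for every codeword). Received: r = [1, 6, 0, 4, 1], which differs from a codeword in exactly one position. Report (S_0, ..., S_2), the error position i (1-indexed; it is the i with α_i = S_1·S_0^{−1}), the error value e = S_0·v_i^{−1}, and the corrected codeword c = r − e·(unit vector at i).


S = (7, 11, 8), error at position 1, error magnitude e = 9, c = [5, 6, 0, 4, 1].

Step 1: column multipliers v_i = (∏_{j≠i}(α_i − α_j))^{−1} mod 13.
  i = 1 (α = 9): (9−11)(9−12)(9−7)(9−1) = (−2)·(−3)·2·8 = 96 ≡ 5, so v_1 = 5^{−1} = 8 (mod 13).
  i = 2 (α = 11): (11−9)(11−12)(11−7)(11−1) = 2·(−1)·4·10 = −80 ≡ 11, so v_2 = 11^{−1} = 6 (mod 13).
  i = 3 (α = 12): (12−9)(12−11)(12−7)(12−1) = 3·1·5·11 = 165 ≡ 9, so v_3 = 9^{−1} = 3 (mod 13).
  i = 4 (α = 7): (7−9)(7−11)(7−12)(7−1) = (−2)·(−4)·(−5)·6 = −240 ≡ 7, so v_4 = 7^{−1} = 2 (mod 13).
  i = 5 (α = 1): (1−9)(1−11)(1−12)(1−7) = (−8)·(−10)·(−11)·(−6) = 5280 ≡ 2, so v_5 = 2^{−1} = 7 (mod 13).
  v = [8, 6, 3, 2, 7].
Step 2: syndromes of r = [1, 6, 0, 4, 1] (all sums mod 13).
  S_0 = Σ v_i r_i = 8·1 + 6·6 + 3·0 + 2·4 + 7·1 = 59 ≡ 7.
  S_1 = Σ v_i α_i r_i = 8·9·1 + 6·11·6 + 3·12·0 + 2·7·4 + 7·1·1 = 531 ≡ 11.
  α_i^2 mod 13 = [3, 4, 1, 10, 1].
  S_2 = Σ v_i α_i^2 r_i = 8·3·1 + 6·4·6 + 3·1·0 + 2·10·4 + 7·1·1 = 255 ≡ 8.
  S = (7, 11, 8) ≠ 0, so r is not a codeword (an error is present).
Step 3: locate the error. For a single error e at position i, S_ℓ = v_i·e·α_i^ℓ, so α_err = S_1/S_0.
  S_0^{−1} = 7^{−1} = 2 (mod 13), so α_err = 11·2 = 22 ≡ 9 = α_1. Error position i = 1.
  Consistency check: S_2/S_1 = 8·6 = 48 ≡ 9 = α_err ✓ (single-error assumption holds).
Step 4: error magnitude e = S_0/v_1 = S_0·∏_{j≠1}(α_1 − α_j) = 7·5 = 35 ≡ 9 (mod 13).
Step 5: correct position 1: c_1 = r_1 − e = 1 − 9 ≡ 5 (mod 13). Hence c = [5, 6, 0, 4, 1].
  Check: interpolating c through the α_i gives m(x) = 7 + 7·x (degree < 2) with m(α_i) = c_i for every i, so c is indeed a codeword.
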